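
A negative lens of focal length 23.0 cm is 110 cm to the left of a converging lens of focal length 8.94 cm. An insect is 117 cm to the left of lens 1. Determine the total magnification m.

f₁ = −23.0 cm (diverging).
Lens 1: 1/d_i1 = 1/(-23.0) − 1/(117) = -0.05203, so d_i1 = -19.22 cm; m₁ = −d_i1/d_o1 = +0.1643.
d_o2 = 110 − (-19.22) = 129.2 cm.
Lens 2: 1/d_i2 = 1/(8.94) − 1/(129.2) = 0.1041, so d_i2 = 9.605 cm; m₂ = −d_i2/d_o2 = -0.07434.
m = m₁·m₂ = (+0.1643)(-0.07434) = -0.0122.

m = -0.0122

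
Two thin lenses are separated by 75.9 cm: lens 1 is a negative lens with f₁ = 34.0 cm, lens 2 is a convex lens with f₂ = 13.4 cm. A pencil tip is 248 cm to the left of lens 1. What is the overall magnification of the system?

m = -0.0175

f₁ = −34.0 cm (diverging).
Lens 1: 1/d_i1 = 1/(-34.0) − 1/(248) = -0.03344, so d_i1 = -29.90 cm; m₁ = −d_i1/d_o1 = +0.1206.
d_o2 = 75.9 − (-29.90) = 105.8 cm.
Lens 2: 1/d_i2 = 1/(13.4) − 1/(105.8) = 0.06518, so d_i2 = 15.34 cm; m₂ = −d_i2/d_o2 = -0.1450.
m = m₁·m₂ = (+0.1206)(-0.1450) = -0.0175.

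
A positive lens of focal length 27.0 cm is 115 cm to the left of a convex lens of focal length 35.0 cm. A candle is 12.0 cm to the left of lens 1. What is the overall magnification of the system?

m = -0.620

Lens 1: 1/d_i1 = 1/(27.0) − 1/(12.0) = -0.04630, so d_i1 = -21.60 cm; m₁ = −d_i1/d_o1 = +1.800.
d_o2 = 115 − (-21.60) = 136.6 cm.
Lens 2: 1/d_i2 = 1/(35.0) − 1/(136.6) = 0.02125, so d_i2 = 47.06 cm; m₂ = −d_i2/d_o2 = -0.3445.
m = m₁·m₂ = (+1.800)(-0.3445) = -0.620.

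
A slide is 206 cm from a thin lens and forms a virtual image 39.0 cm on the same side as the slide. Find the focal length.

Virtual image ⇒ d_i = −39.0 cm.
1/f = 1/d_o + 1/d_i = 1/(206) + 1/(-39.0) = -0.02079, so f = -48.1 cm.
Since f is negative, the thin lens is diverging.

f = -48.1 cm (diverging)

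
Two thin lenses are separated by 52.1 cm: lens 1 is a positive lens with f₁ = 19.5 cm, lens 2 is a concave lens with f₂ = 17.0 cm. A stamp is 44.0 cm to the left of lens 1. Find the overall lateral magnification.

Lens 1: 1/d_i1 = 1/(19.5) − 1/(44.0) = 0.02855, so d_i1 = 35.02 cm; m₁ = −d_i1/d_o1 = -0.7959.
d_o2 = 52.1 − (35.02) = 17.08 cm.
f₂ = −17.0 cm (diverging).
Lens 2: 1/d_i2 = 1/(-17.0) − 1/(17.08) = -0.1174, so d_i2 = -8.520 cm; m₂ = −d_i2/d_o2 = +0.4988.
m = m₁·m₂ = (-0.7959)(+0.4988) = -0.397.

m = -0.397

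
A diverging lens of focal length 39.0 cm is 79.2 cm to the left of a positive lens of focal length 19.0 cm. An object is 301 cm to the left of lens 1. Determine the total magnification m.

m = -0.0230

f₁ = −39.0 cm (diverging).
Lens 1: 1/d_i1 = 1/(-39.0) − 1/(301) = -0.02896, so d_i1 = -34.53 cm; m₁ = −d_i1/d_o1 = +0.1147.
d_o2 = 79.2 − (-34.53) = 113.7 cm.
Lens 2: 1/d_i2 = 1/(19.0) − 1/(113.7) = 0.04384, so d_i2 = 22.81 cm; m₂ = −d_i2/d_o2 = -0.2006.
m = m₁·m₂ = (+0.1147)(-0.2006) = -0.0230.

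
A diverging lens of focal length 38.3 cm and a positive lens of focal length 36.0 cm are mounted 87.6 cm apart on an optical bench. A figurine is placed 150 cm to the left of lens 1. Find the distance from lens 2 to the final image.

51.8 cm

Lens 1 is diverging, so f₁ = −38.3 cm.
Lens 1: 1/d_i1 = 1/f₁ − 1/d_o1 = 1/(-38.3) − 1/(150) = -0.03278, so d_i1 = -30.51 cm.
The intermediate image is 30.51 cm to the left of lens 1 (virtual), which is 87.6 − (-30.51) = 118.1 cm to the left of lens 2, so d_o2 = +118.1 cm.
Lens 2: 1/d_i2 = 1/f₂ − 1/d_o2 = 1/(36.0) − 1/(118.1) = 0.01931, so d_i2 = 51.8 cm.
The final image is real, 51.8 cm to the right of lens 2 (overall magnification ≈ -0.089).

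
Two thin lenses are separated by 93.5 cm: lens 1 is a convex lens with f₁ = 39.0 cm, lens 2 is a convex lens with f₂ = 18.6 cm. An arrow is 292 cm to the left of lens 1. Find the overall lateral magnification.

m = +0.0959

Lens 1: 1/d_i1 = 1/(39.0) − 1/(292) = 0.02222, so d_i1 = 45.01 cm; m₁ = −d_i1/d_o1 = -0.1541.
d_o2 = 93.5 − (45.01) = 48.49 cm.
Lens 2: 1/d_i2 = 1/(18.6) − 1/(48.49) = 0.03314, so d_i2 = 30.17 cm; m₂ = −d_i2/d_o2 = -0.6223.
m = m₁·m₂ = (-0.1541)(-0.6223) = +0.0959.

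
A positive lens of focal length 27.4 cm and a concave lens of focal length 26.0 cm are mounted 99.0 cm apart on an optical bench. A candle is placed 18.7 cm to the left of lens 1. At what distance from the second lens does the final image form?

22.3 cm

Lens 1: 1/d_i1 = 1/f₁ − 1/d_o1 = 1/(27.4) − 1/(18.7) = -0.01698, so d_i1 = -58.89 cm.
The intermediate image is 58.89 cm to the left of lens 1 (virtual), which is 99.0 − (-58.89) = 157.9 cm to the left of lens 2, so d_o2 = +157.9 cm.
Lens 2 is diverging, so f₂ = −26.0 cm.
Lens 2: 1/d_i2 = 1/f₂ − 1/d_o2 = 1/(-26.0) − 1/(157.9) = -0.04479, so d_i2 = -22.3 cm.
The final image is virtual, 22.3 cm to the left of lens 2 (overall magnification ≈ 0.45).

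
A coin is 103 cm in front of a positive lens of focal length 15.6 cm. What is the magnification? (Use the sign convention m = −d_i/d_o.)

1/d_i = 1/f − 1/d_o = 1/(15.60) − 1/(103) = 0.05439, so d_i = 18.38 cm.
m = −d_i/d_o = −(18.38)/(103) = -0.178.
The image is real, inverted and reduced, on the far side of the lens.

m = -0.178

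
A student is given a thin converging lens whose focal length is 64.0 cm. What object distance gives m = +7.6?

m = −d_i/d_o ⇒ d_i = −m·d_o.
1/f = 1/d_o + 1/d_i = 1/d_o − 1/(m·d_o) = (1 − 1/m)/d_o, so d_o = f(1 − 1/m) = (64.00)(1 − 1/(+7.6)) = 55.6 cm.

55.6 cm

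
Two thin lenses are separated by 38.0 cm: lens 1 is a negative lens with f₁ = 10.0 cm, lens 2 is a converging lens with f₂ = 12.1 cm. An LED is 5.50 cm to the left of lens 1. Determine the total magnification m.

f₁ = −10.0 cm (diverging).
Lens 1: 1/d_i1 = 1/(-10.0) − 1/(5.50) = -0.2818, so d_i1 = -3.548 cm; m₁ = −d_i1/d_o1 = +0.6451.
d_o2 = 38.0 − (-3.548) = 41.55 cm.
Lens 2: 1/d_i2 = 1/(12.1) − 1/(41.55) = 0.05858, so d_i2 = 17.07 cm; m₂ = −d_i2/d_o2 = -0.4109.
m = m₁·m₂ = (+0.6451)(-0.4109) = -0.265.

m = -0.265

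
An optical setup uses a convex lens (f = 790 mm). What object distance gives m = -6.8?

906 mm

m = −d_i/d_o ⇒ d_i = −m·d_o.
1/f = 1/d_o + 1/d_i = 1/d_o − 1/(m·d_o) = (1 − 1/m)/d_o, so d_o = f(1 − 1/m) = (790.0)(1 − 1/(-6.8)) = 906 mm.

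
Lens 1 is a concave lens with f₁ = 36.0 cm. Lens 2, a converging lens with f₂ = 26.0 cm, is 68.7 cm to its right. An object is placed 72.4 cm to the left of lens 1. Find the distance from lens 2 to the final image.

36.1 cm

Lens 1 is diverging, so f₁ = −36.0 cm.
Lens 1: 1/d_i1 = 1/f₁ − 1/d_o1 = 1/(-36.0) − 1/(72.4) = -0.04159, so d_i1 = -24.04 cm.
The intermediate image is 24.04 cm to the left of lens 1 (virtual), which is 68.7 − (-24.04) = 92.74 cm to the left of lens 2, so d_o2 = +92.74 cm.
Lens 2: 1/d_i2 = 1/f₂ − 1/d_o2 = 1/(26.0) − 1/(92.74) = 0.02768, so d_i2 = 36.1 cm.
The final image is real, 36.1 cm to the right of lens 2 (overall magnification ≈ -0.13).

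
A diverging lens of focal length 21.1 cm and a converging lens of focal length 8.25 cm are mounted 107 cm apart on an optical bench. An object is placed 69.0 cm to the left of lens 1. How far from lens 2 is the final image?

Lens 1 is diverging, so f₁ = −21.1 cm.
Lens 1: 1/d_i1 = 1/f₁ − 1/d_o1 = 1/(-21.1) − 1/(69.0) = -0.06189, so d_i1 = -16.16 cm.
The intermediate image is 16.16 cm to the left of lens 1 (virtual), which is 107 − (-16.16) = 123.2 cm to the left of lens 2, so d_o2 = +123.2 cm.
Lens 2: 1/d_i2 = 1/f₂ − 1/d_o2 = 1/(8.25) − 1/(123.2) = 0.1131, so d_i2 = 8.84 cm.
The final image is real, 8.84 cm to the right of lens 2 (overall magnification ≈ -0.017).

8.84 cm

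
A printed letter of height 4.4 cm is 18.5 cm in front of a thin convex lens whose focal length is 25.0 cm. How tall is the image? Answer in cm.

1/d_i = 1/f − 1/d_o = 1/(25.00) − 1/(18.5) = -0.01405, so d_i = -71.15 cm.
m = −d_i/d_o = +3.846.
|h_i| = |m|·h_o = 3.846 × 4.4 = 16.9 cm. The image is virtual, upright and enlarged, on the same side as the object.

16.9 cm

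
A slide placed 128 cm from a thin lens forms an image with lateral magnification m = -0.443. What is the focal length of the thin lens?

m = −d_i/d_o ⇒ d_i = −m·d_o = −(-0.443)·(128) = 56.70 cm.
1/f = 1/d_o + 1/d_i = 1/(128) + 1/(56.70) = 0.02545, so f = 39.3 cm.
Since f is positive, the thin lens is converging.

f = 39.3 cm (converging)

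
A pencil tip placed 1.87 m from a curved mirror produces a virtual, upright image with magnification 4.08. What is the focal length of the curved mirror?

f = 2.48 m (concave)

m = −d_i/d_o ⇒ d_i = −m·d_o = −(+4.08)·(1.87) = -7.630 m.
1/f = 1/d_o + 1/d_i = 1/(1.87) + 1/(-7.630) = 0.4037, so f = 2.48 m.
Since f is positive, the curved mirror is concave.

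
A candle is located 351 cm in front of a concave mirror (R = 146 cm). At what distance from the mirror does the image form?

f = R/2 = 146/2 = 73.00 cm.
Mirror equation: 1/q = 1/f − 1/p = 1/(73.00) − 1/(351) = 0.01370 − 0.002849 = 0.01085, so q = 92.2 cm.
The image is real, inverted and reduced, in front of the mirror.

92.2 cm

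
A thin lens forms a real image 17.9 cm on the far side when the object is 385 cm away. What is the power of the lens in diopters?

P = +5.85 D

d_i = +17.9 cm.
1/f = 1/d_o + 1/d_i = 1/(385) + 1/(17.9) = 0.05846 cm⁻¹.
f = 17.10 cm = 0.1710 m, so P = 1/f = +5.85 D.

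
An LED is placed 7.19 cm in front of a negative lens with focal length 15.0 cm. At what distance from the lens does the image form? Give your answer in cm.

4.86 cm

For a negative lens, f = -15.0 cm.
Thin-lens equation: 1/q = 1/f − 1/p = 1/(-15.00) − 1/(7.19) = -0.06667 − 0.1391 = -0.2057, so q = -4.86 cm.
The image is virtual, upright and reduced, on the same side as the object.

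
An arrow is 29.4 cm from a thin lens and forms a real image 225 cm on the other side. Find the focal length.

f = 26.0 cm (converging)

Real image ⇒ d_i = +225 cm.
1/f = 1/d_o + 1/d_i = 1/(29.4) + 1/(225) = 0.03846, so f = 26.0 cm.
Since f is positive, the thin lens is converging.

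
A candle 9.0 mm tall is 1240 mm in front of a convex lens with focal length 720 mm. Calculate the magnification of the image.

m = -1.38

1/d_i = 1/f − 1/d_o = 1/(720.0) − 1/(1240) = 0.0005824, so d_i = 1717 mm.
m = −d_i/d_o = −(1717)/(1240) = -1.38.
The image is real, inverted and enlarged, on the far side of the lens.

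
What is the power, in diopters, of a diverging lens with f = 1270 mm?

P = -0.787 D

For a diverging lens, f = −1270 mm.
f = -127 cm = -1.27 m.
P = 1/f = 1/(-1.27 m) = -0.787 D.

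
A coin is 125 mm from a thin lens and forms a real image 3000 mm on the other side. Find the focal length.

f = 120 mm (converging)

Real image ⇒ d_i = +3000 mm.
1/f = 1/d_o + 1/d_i = 1/(125) + 1/(3000) = 0.008333, so f = 120 mm.
Since f is positive, the thin lens is converging.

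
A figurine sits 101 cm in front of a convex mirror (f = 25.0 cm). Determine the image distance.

For a convex mirror, f = -25.0 cm.
Mirror equation: 1/q = 1/f − 1/p = 1/(-25.00) − 1/(101) = -0.04000 − 0.009901 = -0.04990, so q = -20.0 cm.
The image is virtual, upright and reduced, behind the mirror.

20.0 cm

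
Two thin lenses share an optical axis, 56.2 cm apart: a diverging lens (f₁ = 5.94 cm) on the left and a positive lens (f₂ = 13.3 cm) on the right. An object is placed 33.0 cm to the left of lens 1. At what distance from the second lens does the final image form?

Lens 1 is diverging, so f₁ = −5.94 cm.
Lens 1: 1/d_i1 = 1/f₁ − 1/d_o1 = 1/(-5.94) − 1/(33.0) = -0.1987, so d_i1 = -5.034 cm.
The intermediate image is 5.034 cm to the left of lens 1 (virtual), which is 56.2 − (-5.034) = 61.23 cm to the left of lens 2, so d_o2 = +61.23 cm.
Lens 2: 1/d_i2 = 1/f₂ − 1/d_o2 = 1/(13.3) − 1/(61.23) = 0.05886, so d_i2 = 17.0 cm.
The final image is real, 17.0 cm to the right of lens 2 (overall magnification ≈ -0.042).

17.0 cm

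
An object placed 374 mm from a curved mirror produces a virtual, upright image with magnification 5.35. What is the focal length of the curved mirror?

f = 460 mm (concave)

m = −d_i/d_o ⇒ d_i = −m·d_o = −(+5.35)·(374) = -2001 mm.
1/f = 1/d_o + 1/d_i = 1/(374) + 1/(-2001) = 0.002174, so f = 460 mm.
Since f is positive, the curved mirror is concave.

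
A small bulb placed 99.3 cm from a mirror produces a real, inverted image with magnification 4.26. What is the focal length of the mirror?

m = −d_i/d_o ⇒ d_i = −m·d_o = −(-4.26)·(99.3) = 423.0 cm.
1/f = 1/d_o + 1/d_i = 1/(99.3) + 1/(423.0) = 0.01243, so f = 80.4 cm.
Since f is positive, the mirror is concave.

f = 80.4 cm (concave)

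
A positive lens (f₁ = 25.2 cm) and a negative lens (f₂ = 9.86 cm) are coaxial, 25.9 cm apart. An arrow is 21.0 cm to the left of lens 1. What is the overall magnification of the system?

m = +0.366

Lens 1: 1/d_i1 = 1/(25.2) − 1/(21.0) = -0.007937, so d_i1 = -126.0 cm; m₁ = −d_i1/d_o1 = +6.000.
d_o2 = 25.9 − (-126.0) = 151.9 cm.
f₂ = −9.86 cm (diverging).
Lens 2: 1/d_i2 = 1/(-9.86) − 1/(151.9) = -0.1080, so d_i2 = -9.259 cm; m₂ = −d_i2/d_o2 = +0.06095.
m = m₁·m₂ = (+6.000)(+0.06095) = +0.366.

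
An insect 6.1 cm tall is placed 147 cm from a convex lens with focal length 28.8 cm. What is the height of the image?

1.49 cm

1/d_i = 1/f − 1/d_o = 1/(28.80) − 1/(147) = 0.02792, so d_i = 35.82 cm.
m = −d_i/d_o = -0.2437.
|h_i| = |m|·h_o = 0.2437 × 6.1 = 1.49 cm. The image is real, inverted and reduced, on the far side of the lens.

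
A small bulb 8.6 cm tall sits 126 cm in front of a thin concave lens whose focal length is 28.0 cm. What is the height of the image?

1.56 cm

For a concave lens, f = -28.0 cm.
1/d_i = 1/f − 1/d_o = 1/(-28.00) − 1/(126) = -0.04365, so d_i = -22.91 cm.
m = −d_i/d_o = +0.1818.
|h_i| = |m|·h_o = 0.1818 × 8.6 = 1.56 cm. The image is virtual, upright and reduced, on the same side as the object.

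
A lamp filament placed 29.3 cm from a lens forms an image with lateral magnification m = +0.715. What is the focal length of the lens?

m = −d_i/d_o ⇒ d_i = −m·d_o = −(+0.715)·(29.3) = -20.95 cm.
1/f = 1/d_o + 1/d_i = 1/(29.3) + 1/(-20.95) = -0.01360, so f = -73.5 cm.
Since f is negative, the lens is diverging.

f = -73.5 cm (diverging)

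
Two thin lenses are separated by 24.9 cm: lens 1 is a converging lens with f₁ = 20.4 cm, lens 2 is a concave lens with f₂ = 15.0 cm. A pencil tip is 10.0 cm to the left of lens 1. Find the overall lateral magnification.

m = +0.494

Lens 1: 1/d_i1 = 1/(20.4) − 1/(10.0) = -0.05098, so d_i1 = -19.62 cm; m₁ = −d_i1/d_o1 = +1.962.
d_o2 = 24.9 − (-19.62) = 44.52 cm.
f₂ = −15.0 cm (diverging).
Lens 2: 1/d_i2 = 1/(-15.0) − 1/(44.52) = -0.08913, so d_i2 = -11.22 cm; m₂ = −d_i2/d_o2 = +0.2520.
m = m₁·m₂ = (+1.962)(+0.2520) = +0.494.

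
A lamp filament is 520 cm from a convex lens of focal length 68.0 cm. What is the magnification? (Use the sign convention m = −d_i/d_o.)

m = -0.150

1/d_i = 1/f − 1/d_o = 1/(68.00) − 1/(520) = 0.01278, so d_i = 78.23 cm.
m = −d_i/d_o = −(78.23)/(520) = -0.150.
The image is real, inverted and reduced, on the far side of the lens.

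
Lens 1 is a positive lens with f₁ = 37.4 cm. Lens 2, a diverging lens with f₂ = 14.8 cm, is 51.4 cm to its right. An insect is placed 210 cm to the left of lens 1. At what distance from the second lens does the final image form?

Lens 1: 1/d_i1 = 1/f₁ − 1/d_o1 = 1/(37.4) − 1/(210) = 0.02198, so d_i1 = 45.50 cm.
The intermediate image is 45.50 cm to the right of lens 1, which is 51.4 − (45.50) = 5.900 cm to the left of lens 2, so d_o2 = +5.900 cm.
Lens 2 is diverging, so f₂ = −14.8 cm.
Lens 2: 1/d_i2 = 1/f₂ − 1/d_o2 = 1/(-14.8) − 1/(5.900) = -0.2371, so d_i2 = -4.22 cm.
The final image is virtual, 4.22 cm to the left of lens 2 (overall magnification ≈ -0.15).

4.22 cm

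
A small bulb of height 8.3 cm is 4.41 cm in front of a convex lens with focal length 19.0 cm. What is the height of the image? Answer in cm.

10.8 cm

1/d_i = 1/f − 1/d_o = 1/(19.00) − 1/(4.41) = -0.1741, so d_i = -5.743 cm.
m = −d_i/d_o = +1.302.
|h_i| = |m|·h_o = 1.302 × 8.3 = 10.8 cm. The image is virtual, upright and enlarged, on the same side as the object.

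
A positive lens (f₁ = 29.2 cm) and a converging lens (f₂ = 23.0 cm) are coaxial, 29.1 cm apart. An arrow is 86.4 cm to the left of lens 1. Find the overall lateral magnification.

m = -0.309

Lens 1: 1/d_i1 = 1/(29.2) − 1/(86.4) = 0.02267, so d_i1 = 44.11 cm; m₁ = −d_i1/d_o1 = -0.5105.
d_o2 = 29.1 − (44.11) = -15.01 cm (virtual object).
Lens 2: 1/d_i2 = 1/(23.0) − 1/(-15.01) = 0.1101, so d_i2 = 9.083 cm; m₂ = −d_i2/d_o2 = +0.6051.
m = m₁·m₂ = (-0.5105)(+0.6051) = -0.309.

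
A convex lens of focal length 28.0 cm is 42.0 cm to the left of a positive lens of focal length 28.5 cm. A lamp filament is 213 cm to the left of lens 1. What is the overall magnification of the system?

m = -0.230

Lens 1: 1/d_i1 = 1/(28.0) − 1/(213) = 0.03102, so d_i1 = 32.24 cm; m₁ = −d_i1/d_o1 = -0.1514.
d_o2 = 42.0 − (32.24) = 9.760 cm.
Lens 2: 1/d_i2 = 1/(28.5) − 1/(9.760) = -0.06737, so d_i2 = -14.84 cm; m₂ = −d_i2/d_o2 = +1.521.
m = m₁·m₂ = (-0.1514)(+1.521) = -0.230.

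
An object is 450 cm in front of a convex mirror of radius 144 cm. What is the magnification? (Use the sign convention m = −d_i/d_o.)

f = R/2 = 144/2 = 72.00 cm; for a convex mirror, f = -72.00 cm.
1/d_i = 1/f − 1/d_o = 1/(-72.00) − 1/(450) = -0.01611, so d_i = -62.07 cm.
m = −d_i/d_o = −(-62.07)/(450) = +0.138.
The image is virtual, upright and reduced, behind the mirror.

m = +0.138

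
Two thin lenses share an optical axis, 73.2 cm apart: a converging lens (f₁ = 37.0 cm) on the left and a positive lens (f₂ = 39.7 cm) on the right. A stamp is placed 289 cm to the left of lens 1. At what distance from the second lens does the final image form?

137 cm

Lens 1: 1/d_i1 = 1/f₁ − 1/d_o1 = 1/(37.0) − 1/(289) = 0.02357, so d_i1 = 42.43 cm.
The intermediate image is 42.43 cm to the right of lens 1, which is 73.2 − (42.43) = 30.77 cm to the left of lens 2, so d_o2 = +30.77 cm.
Lens 2: 1/d_i2 = 1/f₂ − 1/d_o2 = 1/(39.7) − 1/(30.77) = -0.007310, so d_i2 = -137 cm.
The final image is virtual, 137 cm to the left of lens 2 (overall magnification ≈ -0.65).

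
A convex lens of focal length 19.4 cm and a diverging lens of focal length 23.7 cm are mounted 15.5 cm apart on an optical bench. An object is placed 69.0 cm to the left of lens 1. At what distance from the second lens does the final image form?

Lens 1: 1/d_i1 = 1/f₁ − 1/d_o1 = 1/(19.4) − 1/(69.0) = 0.03705, so d_i1 = 26.99 cm.
The intermediate image is 26.99 cm to the right of lens 1, which lies 11.49 cm to the right of lens 2 — a virtual object — so d_o2 = −11.49 cm.
Lens 2 is diverging, so f₂ = −23.7 cm.
Lens 2: 1/d_i2 = 1/f₂ − 1/d_o2 = 1/(-23.7) − 1/(-11.49) = 0.04484, so d_i2 = 22.3 cm.
The final image is real, 22.3 cm to the right of lens 2 (overall magnification ≈ -0.76).

22.3 cm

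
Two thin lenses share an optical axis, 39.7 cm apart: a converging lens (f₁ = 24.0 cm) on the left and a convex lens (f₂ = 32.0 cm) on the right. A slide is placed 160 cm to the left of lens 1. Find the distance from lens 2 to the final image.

Lens 1: 1/d_i1 = 1/f₁ − 1/d_o1 = 1/(24.0) − 1/(160) = 0.03542, so d_i1 = 28.24 cm.
The intermediate image is 28.24 cm to the right of lens 1, which is 39.7 − (28.24) = 11.46 cm to the left of lens 2, so d_o2 = +11.46 cm.
Lens 2: 1/d_i2 = 1/f₂ − 1/d_o2 = 1/(32.0) − 1/(11.46) = -0.05601, so d_i2 = -17.9 cm.
The final image is virtual, 17.9 cm to the left of lens 2 (overall magnification ≈ -0.27).

17.9 cm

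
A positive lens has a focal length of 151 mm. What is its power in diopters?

P = +6.62 D

f = 15.1 cm = 0.151 m.
P = 1/f = 1/(0.151 m) = +6.62 D.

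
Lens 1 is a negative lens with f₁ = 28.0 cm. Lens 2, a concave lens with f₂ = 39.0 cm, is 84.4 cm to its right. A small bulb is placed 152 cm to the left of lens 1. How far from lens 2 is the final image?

28.7 cm

Lens 1 is diverging, so f₁ = −28.0 cm.
Lens 1: 1/d_i1 = 1/f₁ − 1/d_o1 = 1/(-28.0) − 1/(152) = -0.04229, so d_i1 = -23.64 cm.
The intermediate image is 23.64 cm to the left of lens 1 (virtual), which is 84.4 − (-23.64) = 108.0 cm to the left of lens 2, so d_o2 = +108.0 cm.
Lens 2 is diverging, so f₂ = −39.0 cm.
Lens 2: 1/d_i2 = 1/f₂ − 1/d_o2 = 1/(-39.0) − 1/(108.0) = -0.03490, so d_i2 = -28.7 cm.
The final image is virtual, 28.7 cm to the left of lens 2 (overall magnification ≈ 0.041).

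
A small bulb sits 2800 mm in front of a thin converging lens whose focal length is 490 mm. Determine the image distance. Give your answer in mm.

Thin-lens equation: 1/s_i = 1/f − 1/s_o = 1/(490.0) − 1/(2800) = 0.002041 − 0.0003571 = 0.001684, so s_i = 594 mm.
The image is real, inverted and reduced, on the far side of the lens.

594 mm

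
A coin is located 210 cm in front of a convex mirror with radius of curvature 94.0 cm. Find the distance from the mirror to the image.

38.4 cm

f = R/2 = 94.0/2 = 47.00 cm; for a convex mirror, f = -47.00 cm.
Mirror equation: 1/v = 1/f − 1/u = 1/(-47.00) − 1/(210) = -0.02128 − 0.004762 = -0.02604, so v = -38.4 cm.
The image is virtual, upright and reduced, behind the mirror.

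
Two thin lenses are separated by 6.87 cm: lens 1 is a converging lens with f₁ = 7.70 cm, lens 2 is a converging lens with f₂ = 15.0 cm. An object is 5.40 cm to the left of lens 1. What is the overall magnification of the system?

m = -5.05

Lens 1: 1/d_i1 = 1/(7.70) − 1/(5.40) = -0.05532, so d_i1 = -18.08 cm; m₁ = −d_i1/d_o1 = +3.348.
d_o2 = 6.87 − (-18.08) = 24.95 cm.
Lens 2: 1/d_i2 = 1/(15.0) − 1/(24.95) = 0.02659, so d_i2 = 37.61 cm; m₂ = −d_i2/d_o2 = -1.508.
m = m₁·m₂ = (+3.348)(-1.508) = -5.05.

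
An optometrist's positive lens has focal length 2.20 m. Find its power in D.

P = 1/f = 1/(2.20 m) = +0.455 D.

P = +0.455 D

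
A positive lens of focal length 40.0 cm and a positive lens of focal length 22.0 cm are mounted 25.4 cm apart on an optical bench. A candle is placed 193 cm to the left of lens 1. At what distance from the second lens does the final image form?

Lens 1: 1/d_i1 = 1/f₁ − 1/d_o1 = 1/(40.0) − 1/(193) = 0.01982, so d_i1 = 50.46 cm.
The intermediate image is 50.46 cm to the right of lens 1, which lies 25.06 cm to the right of lens 2 — a virtual object — so d_o2 = −25.06 cm.
Lens 2: 1/d_i2 = 1/f₂ − 1/d_o2 = 1/(22.0) − 1/(-25.06) = 0.08536, so d_i2 = 11.7 cm.
The final image is real, 11.7 cm to the right of lens 2 (overall magnification ≈ -0.12).

11.7 cm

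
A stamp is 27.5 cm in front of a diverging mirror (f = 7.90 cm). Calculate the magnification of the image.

m = +0.223

For a diverging mirror, f = -7.90 cm.
1/d_i = 1/f − 1/d_o = 1/(-7.900) − 1/(27.5) = -0.1629, so d_i = -6.137 cm.
m = −d_i/d_o = −(-6.137)/(27.5) = +0.223.
The image is virtual, upright and reduced, behind the mirror.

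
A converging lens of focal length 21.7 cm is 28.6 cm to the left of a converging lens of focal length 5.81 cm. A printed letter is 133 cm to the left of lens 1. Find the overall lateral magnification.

Lens 1: 1/d_i1 = 1/(21.7) − 1/(133) = 0.03856, so d_i1 = 25.93 cm; m₁ = −d_i1/d_o1 = -0.1950.
d_o2 = 28.6 − (25.93) = 2.670 cm.
Lens 2: 1/d_i2 = 1/(5.81) − 1/(2.670) = -0.2024, so d_i2 = -4.940 cm; m₂ = −d_i2/d_o2 = +1.850.
m = m₁·m₂ = (-0.1950)(+1.850) = -0.361.

m = -0.361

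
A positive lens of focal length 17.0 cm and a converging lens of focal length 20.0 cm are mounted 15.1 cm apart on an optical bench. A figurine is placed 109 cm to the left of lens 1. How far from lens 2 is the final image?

Lens 1: 1/d_i1 = 1/f₁ − 1/d_o1 = 1/(17.0) − 1/(109) = 0.04965, so d_i1 = 20.14 cm.
The intermediate image is 20.14 cm to the right of lens 1, which lies 5.040 cm to the right of lens 2 — a virtual object — so d_o2 = −5.040 cm.
Lens 2: 1/d_i2 = 1/f₂ − 1/d_o2 = 1/(20.0) − 1/(-5.040) = 0.2484, so d_i2 = 4.03 cm.
The final image is real, 4.03 cm to the right of lens 2 (overall magnification ≈ -0.15).

4.03 cm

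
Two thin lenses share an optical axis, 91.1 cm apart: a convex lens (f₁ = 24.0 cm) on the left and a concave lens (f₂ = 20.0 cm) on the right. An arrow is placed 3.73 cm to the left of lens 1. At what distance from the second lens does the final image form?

16.5 cm

Lens 1: 1/d_i1 = 1/f₁ − 1/d_o1 = 1/(24.0) − 1/(3.73) = -0.2264, so d_i1 = -4.416 cm.
The intermediate image is 4.416 cm to the left of lens 1 (virtual), which is 91.1 − (-4.416) = 95.52 cm to the left of lens 2, so d_o2 = +95.52 cm.
Lens 2 is diverging, so f₂ = −20.0 cm.
Lens 2: 1/d_i2 = 1/f₂ − 1/d_o2 = 1/(-20.0) − 1/(95.52) = -0.06047, so d_i2 = -16.5 cm.
The final image is virtual, 16.5 cm to the left of lens 2 (overall magnification ≈ 0.20).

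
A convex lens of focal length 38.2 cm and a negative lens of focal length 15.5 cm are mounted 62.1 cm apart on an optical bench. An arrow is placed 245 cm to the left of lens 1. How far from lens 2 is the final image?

Lens 1: 1/d_i1 = 1/f₁ − 1/d_o1 = 1/(38.2) − 1/(245) = 0.02210, so d_i1 = 45.26 cm.
The intermediate image is 45.26 cm to the right of lens 1, which is 62.1 − (45.26) = 16.84 cm to the left of lens 2, so d_o2 = +16.84 cm.
Lens 2 is diverging, so f₂ = −15.5 cm.
Lens 2: 1/d_i2 = 1/f₂ − 1/d_o2 = 1/(-15.5) − 1/(16.84) = -0.1239, so d_i2 = -8.07 cm.
The final image is virtual, 8.07 cm to the left of lens 2 (overall magnification ≈ -0.089).

8.07 cm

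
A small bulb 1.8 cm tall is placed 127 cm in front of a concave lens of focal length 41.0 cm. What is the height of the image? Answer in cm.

0.439 cm

For a concave lens, f = -41.0 cm.
1/d_i = 1/f − 1/d_o = 1/(-41.00) − 1/(127) = -0.03226, so d_i = -30.99 cm.
m = −d_i/d_o = +0.2440.
|h_i| = |m|·h_o = 0.2440 × 1.8 = 0.439 cm. The image is virtual, upright and reduced, on the same side as the object.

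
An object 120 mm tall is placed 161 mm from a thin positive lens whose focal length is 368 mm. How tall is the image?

1/d_i = 1/f − 1/d_o = 1/(368.0) − 1/(161) = -0.003494, so d_i = -286.2 mm.
m = −d_i/d_o = +1.778.
|h_i| = |m|·h_o = 1.778 × 120 = 213 mm. The image is virtual, upright and enlarged, on the same side as the object.

213 mm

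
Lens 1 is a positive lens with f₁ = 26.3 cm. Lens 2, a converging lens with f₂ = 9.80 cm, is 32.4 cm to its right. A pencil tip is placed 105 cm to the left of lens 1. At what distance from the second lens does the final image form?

2.11 cm

Lens 1: 1/d_i1 = 1/f₁ − 1/d_o1 = 1/(26.3) − 1/(105) = 0.02850, so d_i1 = 35.09 cm.
The intermediate image is 35.09 cm to the right of lens 1, which lies 2.690 cm to the right of lens 2 — a virtual object — so d_o2 = −2.690 cm.
Lens 2: 1/d_i2 = 1/f₂ − 1/d_o2 = 1/(9.80) − 1/(-2.690) = 0.4738, so d_i2 = 2.11 cm.
The final image is real, 2.11 cm to the right of lens 2 (overall magnification ≈ -0.26).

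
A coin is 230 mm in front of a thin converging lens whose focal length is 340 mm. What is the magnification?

1/d_i = 1/f − 1/d_o = 1/(340.0) − 1/(230) = -0.001407, so d_i = -710.9 mm.
m = −d_i/d_o = −(-710.9)/(230) = +3.09.
The image is virtual, upright and enlarged, on the same side as the object.

m = +3.09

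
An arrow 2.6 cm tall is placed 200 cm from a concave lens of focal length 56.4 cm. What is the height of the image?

For a concave lens, f = -56.4 cm.
1/d_i = 1/f − 1/d_o = 1/(-56.40) − 1/(200) = -0.02273, so d_i = -43.99 cm.
m = −d_i/d_o = +0.2200.
|h_i| = |m|·h_o = 0.2200 × 2.6 = 0.572 cm. The image is virtual, upright and reduced, on the same side as the object.

0.572 cm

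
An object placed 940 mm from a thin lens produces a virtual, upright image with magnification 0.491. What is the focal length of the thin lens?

f = -907 mm (diverging)

m = −d_i/d_o ⇒ d_i = −m·d_o = −(+0.491)·(940) = -461.5 mm.
1/f = 1/d_o + 1/d_i = 1/(940) + 1/(-461.5) = -0.001103, so f = -907 mm.
Since f is negative, the thin lens is diverging.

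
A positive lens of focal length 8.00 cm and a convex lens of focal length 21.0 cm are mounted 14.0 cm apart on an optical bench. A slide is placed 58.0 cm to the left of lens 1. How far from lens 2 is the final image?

6.09 cm

Lens 1: 1/d_i1 = 1/f₁ − 1/d_o1 = 1/(8.00) − 1/(58.0) = 0.1078, so d_i1 = 9.280 cm.
The intermediate image is 9.280 cm to the right of lens 1, which is 14.0 − (9.280) = 4.720 cm to the left of lens 2, so d_o2 = +4.720 cm.
Lens 2: 1/d_i2 = 1/f₂ − 1/d_o2 = 1/(21.0) − 1/(4.720) = -0.1642, so d_i2 = -6.09 cm.
The final image is virtual, 6.09 cm to the left of lens 2 (overall magnification ≈ -0.21).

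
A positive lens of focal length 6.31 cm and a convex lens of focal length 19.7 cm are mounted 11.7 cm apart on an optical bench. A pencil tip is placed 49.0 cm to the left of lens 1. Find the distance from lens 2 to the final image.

5.76 cm

Lens 1: 1/d_i1 = 1/f₁ − 1/d_o1 = 1/(6.31) − 1/(49.0) = 0.1381, so d_i1 = 7.243 cm.
The intermediate image is 7.243 cm to the right of lens 1, which is 11.7 − (7.243) = 4.457 cm to the left of lens 2, so d_o2 = +4.457 cm.
Lens 2: 1/d_i2 = 1/f₂ − 1/d_o2 = 1/(19.7) − 1/(4.457) = -0.1736, so d_i2 = -5.76 cm.
The final image is virtual, 5.76 cm to the left of lens 2 (overall magnification ≈ -0.19).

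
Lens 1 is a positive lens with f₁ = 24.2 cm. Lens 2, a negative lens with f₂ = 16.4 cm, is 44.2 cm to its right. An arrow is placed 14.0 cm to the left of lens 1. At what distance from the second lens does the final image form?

Lens 1: 1/d_i1 = 1/f₁ − 1/d_o1 = 1/(24.2) − 1/(14.0) = -0.03011, so d_i1 = -33.22 cm.
The intermediate image is 33.22 cm to the left of lens 1 (virtual), which is 44.2 − (-33.22) = 77.42 cm to the left of lens 2, so d_o2 = +77.42 cm.
Lens 2 is diverging, so f₂ = −16.4 cm.
Lens 2: 1/d_i2 = 1/f₂ − 1/d_o2 = 1/(-16.4) − 1/(77.42) = -0.07389, so d_i2 = -13.5 cm.
The final image is virtual, 13.5 cm to the left of lens 2 (overall magnification ≈ 0.41).

13.5 cm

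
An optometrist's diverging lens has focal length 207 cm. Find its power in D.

P = -0.483 D

For a diverging lens, f = −207 cm.
f = -207 cm = -2.07 m.
P = 1/f = 1/(-2.07 m) = -0.483 D.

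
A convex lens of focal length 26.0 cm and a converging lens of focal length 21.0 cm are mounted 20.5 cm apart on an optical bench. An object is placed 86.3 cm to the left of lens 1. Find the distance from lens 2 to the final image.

Lens 1: 1/d_i1 = 1/f₁ − 1/d_o1 = 1/(26.0) − 1/(86.3) = 0.02687, so d_i1 = 37.21 cm.
The intermediate image is 37.21 cm to the right of lens 1, which lies 16.71 cm to the right of lens 2 — a virtual object — so d_o2 = −16.71 cm.
Lens 2: 1/d_i2 = 1/f₂ − 1/d_o2 = 1/(21.0) − 1/(-16.71) = 0.1075, so d_i2 = 9.31 cm.
The final image is real, 9.31 cm to the right of lens 2 (overall magnification ≈ -0.24).

9.31 cm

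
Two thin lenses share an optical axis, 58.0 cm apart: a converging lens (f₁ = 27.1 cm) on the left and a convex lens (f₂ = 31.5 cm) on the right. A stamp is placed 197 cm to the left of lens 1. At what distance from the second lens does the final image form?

Lens 1: 1/d_i1 = 1/f₁ − 1/d_o1 = 1/(27.1) − 1/(197) = 0.03182, so d_i1 = 31.42 cm.
The intermediate image is 31.42 cm to the right of lens 1, which is 58.0 − (31.42) = 26.58 cm to the left of lens 2, so d_o2 = +26.58 cm.
Lens 2: 1/d_i2 = 1/f₂ − 1/d_o2 = 1/(31.5) − 1/(26.58) = -0.005876, so d_i2 = -170 cm.
The final image is virtual, 170 cm to the left of lens 2 (overall magnification ≈ -1.0).

170 cm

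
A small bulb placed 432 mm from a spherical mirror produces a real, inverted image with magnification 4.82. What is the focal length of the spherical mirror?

m = −d_i/d_o ⇒ d_i = −m·d_o = −(-4.82)·(432) = 2082 mm.
1/f = 1/d_o + 1/d_i = 1/(432) + 1/(2082) = 0.002795, so f = 358 mm.
Since f is positive, the spherical mirror is concave.

f = 358 mm (concave)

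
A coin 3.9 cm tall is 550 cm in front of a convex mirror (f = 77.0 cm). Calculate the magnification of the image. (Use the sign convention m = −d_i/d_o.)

For a convex mirror, f = -77.0 cm.
1/d_i = 1/f − 1/d_o = 1/(-77.00) − 1/(550) = -0.01481, so d_i = -67.54 cm.
m = −d_i/d_o = −(-67.54)/(550) = +0.123.
The image is virtual, upright and reduced, behind the mirror.

m = +0.123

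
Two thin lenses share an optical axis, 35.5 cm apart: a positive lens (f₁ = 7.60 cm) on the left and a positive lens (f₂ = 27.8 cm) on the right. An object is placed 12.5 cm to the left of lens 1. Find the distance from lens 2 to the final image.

Lens 1: 1/d_i1 = 1/f₁ − 1/d_o1 = 1/(7.60) − 1/(12.5) = 0.05158, so d_i1 = 19.39 cm.
The intermediate image is 19.39 cm to the right of lens 1, which is 35.5 − (19.39) = 16.11 cm to the left of lens 2, so d_o2 = +16.11 cm.
Lens 2: 1/d_i2 = 1/f₂ − 1/d_o2 = 1/(27.8) − 1/(16.11) = -0.02610, so d_i2 = -38.3 cm.
The final image is virtual, 38.3 cm to the left of lens 2 (overall magnification ≈ -3.7).

38.3 cm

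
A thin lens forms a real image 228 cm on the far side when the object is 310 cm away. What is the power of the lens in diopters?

P = +0.761 D

d_i = +228 cm.
1/f = 1/d_o + 1/d_i = 1/(310) + 1/(228) = 0.007612 cm⁻¹.
f = 131.4 cm = 1.314 m, so P = 1/f = +0.761 D.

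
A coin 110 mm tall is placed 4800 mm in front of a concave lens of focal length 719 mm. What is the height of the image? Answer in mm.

14.3 mm

For a concave lens, f = -719 mm.
1/d_i = 1/f − 1/d_o = 1/(-719.0) − 1/(4800) = -0.001599, so d_i = -625.3 mm.
m = −d_i/d_o = +0.1303.
|h_i| = |m|·h_o = 0.1303 × 110 = 14.3 mm. The image is virtual, upright and reduced, on the same side as the object.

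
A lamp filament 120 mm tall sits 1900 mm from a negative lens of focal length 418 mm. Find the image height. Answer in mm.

For a negative lens, f = -418 mm.
1/d_i = 1/f − 1/d_o = 1/(-418.0) − 1/(1900) = -0.002919, so d_i = -342.6 mm.
m = −d_i/d_o = +0.1803.
|h_i| = |m|·h_o = 0.1803 × 120 = 21.6 mm. The image is virtual, upright and reduced, on the same side as the object.

21.6 mm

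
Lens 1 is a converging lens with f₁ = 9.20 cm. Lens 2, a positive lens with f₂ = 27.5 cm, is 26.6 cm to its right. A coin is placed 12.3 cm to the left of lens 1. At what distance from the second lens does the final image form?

Lens 1: 1/d_i1 = 1/f₁ − 1/d_o1 = 1/(9.20) − 1/(12.3) = 0.02739, so d_i1 = 36.50 cm.
The intermediate image is 36.50 cm to the right of lens 1, which lies 9.900 cm to the right of lens 2 — a virtual object — so d_o2 = −9.900 cm.
Lens 2: 1/d_i2 = 1/f₂ − 1/d_o2 = 1/(27.5) − 1/(-9.900) = 0.1374, so d_i2 = 7.28 cm.
The final image is real, 7.28 cm to the right of lens 2 (overall magnification ≈ -2.2).

7.28 cm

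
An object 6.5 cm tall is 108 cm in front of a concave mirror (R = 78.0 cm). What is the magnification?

f = R/2 = 78.0/2 = 39.00 cm.
1/d_i = 1/f − 1/d_o = 1/(39.00) − 1/(108) = 0.01638, so d_i = 61.04 cm.
m = −d_i/d_o = −(61.04)/(108) = -0.565.
The image is real, inverted and reduced, in front of the mirror.

m = -0.565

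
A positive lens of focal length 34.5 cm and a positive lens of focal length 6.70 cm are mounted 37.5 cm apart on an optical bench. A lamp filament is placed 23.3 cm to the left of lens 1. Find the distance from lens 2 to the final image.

Lens 1: 1/d_i1 = 1/f₁ − 1/d_o1 = 1/(34.5) − 1/(23.3) = -0.01393, so d_i1 = -71.77 cm.
The intermediate image is 71.77 cm to the left of lens 1 (virtual), which is 37.5 − (-71.77) = 109.3 cm to the left of lens 2, so d_o2 = +109.3 cm.
Lens 2: 1/d_i2 = 1/f₂ − 1/d_o2 = 1/(6.70) − 1/(109.3) = 0.1401, so d_i2 = 7.14 cm.
The final image is real, 7.14 cm to the right of lens 2 (overall magnification ≈ -0.20).

7.14 cm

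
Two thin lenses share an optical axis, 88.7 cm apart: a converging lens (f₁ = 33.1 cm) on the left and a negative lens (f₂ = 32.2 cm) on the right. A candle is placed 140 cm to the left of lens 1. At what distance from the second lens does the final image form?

18.8 cm

Lens 1: 1/d_i1 = 1/f₁ − 1/d_o1 = 1/(33.1) − 1/(140) = 0.02307, so d_i1 = 43.35 cm.
The intermediate image is 43.35 cm to the right of lens 1, which is 88.7 − (43.35) = 45.35 cm to the left of lens 2, so d_o2 = +45.35 cm.
Lens 2 is diverging, so f₂ = −32.2 cm.
Lens 2: 1/d_i2 = 1/f₂ − 1/d_o2 = 1/(-32.2) − 1/(45.35) = -0.05311, so d_i2 = -18.8 cm.
The final image is virtual, 18.8 cm to the left of lens 2 (overall magnification ≈ -0.13).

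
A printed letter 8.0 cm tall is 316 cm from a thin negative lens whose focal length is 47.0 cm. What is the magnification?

For a negative lens, f = -47.0 cm.
1/d_i = 1/f − 1/d_o = 1/(-47.00) − 1/(316) = -0.02444, so d_i = -40.91 cm.
m = −d_i/d_o = −(-40.91)/(316) = +0.129.
The image is virtual, upright and reduced, on the same side as the object.

m = +0.129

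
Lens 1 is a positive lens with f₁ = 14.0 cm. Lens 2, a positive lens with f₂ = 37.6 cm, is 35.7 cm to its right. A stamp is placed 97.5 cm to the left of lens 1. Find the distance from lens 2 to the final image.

Lens 1: 1/d_i1 = 1/f₁ − 1/d_o1 = 1/(14.0) − 1/(97.5) = 0.06117, so d_i1 = 16.35 cm.
The intermediate image is 16.35 cm to the right of lens 1, which is 35.7 − (16.35) = 19.35 cm to the left of lens 2, so d_o2 = +19.35 cm.
Lens 2: 1/d_i2 = 1/f₂ − 1/d_o2 = 1/(37.6) − 1/(19.35) = -0.02508, so d_i2 = -39.9 cm.
The final image is virtual, 39.9 cm to the left of lens 2 (overall magnification ≈ -0.35).

39.9 cm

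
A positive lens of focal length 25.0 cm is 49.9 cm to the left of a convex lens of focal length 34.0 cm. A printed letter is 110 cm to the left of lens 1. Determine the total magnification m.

m = -0.608

Lens 1: 1/d_i1 = 1/(25.0) − 1/(110) = 0.03091, so d_i1 = 32.35 cm; m₁ = −d_i1/d_o1 = -0.2941.
d_o2 = 49.9 − (32.35) = 17.55 cm.
Lens 2: 1/d_i2 = 1/(34.0) − 1/(17.55) = -0.02757, so d_i2 = -36.27 cm; m₂ = −d_i2/d_o2 = +2.067.
m = m₁·m₂ = (-0.2941)(+2.067) = -0.608.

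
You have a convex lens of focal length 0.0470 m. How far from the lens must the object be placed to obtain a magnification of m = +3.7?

m = −d_i/d_o ⇒ d_i = −m·d_o.
1/f = 1/d_o + 1/d_i = 1/d_o − 1/(m·d_o) = (1 − 1/m)/d_o, so d_o = f(1 − 1/m) = (0.04700)(1 − 1/(+3.7)) = 0.0343 m.

0.0343 m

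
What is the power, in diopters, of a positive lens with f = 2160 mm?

f = 216 cm = 2.16 m.
P = 1/f = 1/(2.16 m) = +0.463 D.

P = +0.463 D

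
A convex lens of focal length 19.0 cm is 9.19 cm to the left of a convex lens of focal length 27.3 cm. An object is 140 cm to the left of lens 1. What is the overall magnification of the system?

m = -0.107

Lens 1: 1/d_i1 = 1/(19.0) − 1/(140) = 0.04549, so d_i1 = 21.98 cm; m₁ = −d_i1/d_o1 = -0.1570.
d_o2 = 9.19 − (21.98) = -12.79 cm (virtual object).
Lens 2: 1/d_i2 = 1/(27.3) − 1/(-12.79) = 0.1148, so d_i2 = 8.710 cm; m₂ = −d_i2/d_o2 = +0.6810.
m = m₁·m₂ = (-0.1570)(+0.6810) = -0.107.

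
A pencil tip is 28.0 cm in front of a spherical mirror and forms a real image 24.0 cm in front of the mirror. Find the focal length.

Real image ⇒ d_i = +24.0 cm.
1/f = 1/d_o + 1/d_i = 1/(28.0) + 1/(24.0) = 0.07738, so f = 12.9 cm.
Since f is positive, the spherical mirror is concave.

f = 12.9 cm (concave)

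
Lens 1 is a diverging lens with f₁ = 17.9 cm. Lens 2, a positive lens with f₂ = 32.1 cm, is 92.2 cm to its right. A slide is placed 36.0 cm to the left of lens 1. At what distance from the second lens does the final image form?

Lens 1 is diverging, so f₁ = −17.9 cm.
Lens 1: 1/d_i1 = 1/f₁ − 1/d_o1 = 1/(-17.9) − 1/(36.0) = -0.08364, so d_i1 = -11.96 cm.
The intermediate image is 11.96 cm to the left of lens 1 (virtual), which is 92.2 − (-11.96) = 104.2 cm to the left of lens 2, so d_o2 = +104.2 cm.
Lens 2: 1/d_i2 = 1/f₂ − 1/d_o2 = 1/(32.1) − 1/(104.2) = 0.02156, so d_i2 = 46.4 cm.
The final image is real, 46.4 cm to the right of lens 2 (overall magnification ≈ -0.15).

46.4 cm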